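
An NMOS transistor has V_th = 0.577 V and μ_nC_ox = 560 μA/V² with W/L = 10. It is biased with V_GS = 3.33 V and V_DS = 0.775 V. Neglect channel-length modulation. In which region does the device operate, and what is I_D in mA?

Triode; I_D = 10.3 mA

k_n = μ_nC_ox · (W/L) = 5.6 mA/V².
V_ov = V_GS − V_th = 3.33 − 0.577 = 2.75 V.
Since V_DS = 0.775 V < V_ov = 2.75 V, the device is in the triode region.
I_D = k_n [V_ov · V_DS − ½ V_DS²] = 5.6 × [2.75 × 0.775 − 0.5 × 0.775²] = 10.3 mA.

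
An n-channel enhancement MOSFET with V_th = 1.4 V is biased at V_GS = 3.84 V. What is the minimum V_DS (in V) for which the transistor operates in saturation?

The boundary between triode and saturation is V_DS = V_GS − V_th = V_ov.
V_ov = 3.84 − 1.4 = 2.44 V.

V_DS,sat = 2.44 V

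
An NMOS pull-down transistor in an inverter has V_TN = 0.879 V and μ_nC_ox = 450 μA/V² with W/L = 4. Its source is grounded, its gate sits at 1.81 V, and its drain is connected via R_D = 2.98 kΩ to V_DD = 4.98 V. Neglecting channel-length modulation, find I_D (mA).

V_GS = V_G = 1.81 V, so V_ov = 1.81 − 0.879 = 0.931 V.
k_n = μ_nC_ox · (W/L) = 1.8 mA/V².
Assume saturation: I_D = ½ k_n V_ov² = 0.5 × 1.8 × 0.931² = 0.78 mA, giving V_DS = V_DD − I_D R_D = 4.98 − 0.78 × 2.98 = 2.66 V.
V_DS = 2.66 V ≥ V_ov = 0.931 V, confirming saturation.

I_D = 0.780 mA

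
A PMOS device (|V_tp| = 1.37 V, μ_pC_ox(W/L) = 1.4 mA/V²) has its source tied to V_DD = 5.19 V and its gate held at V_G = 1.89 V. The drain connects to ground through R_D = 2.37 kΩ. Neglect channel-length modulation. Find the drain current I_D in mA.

I_D = 1.82 mA

V_SG = V_DD − V_G = 5.19 − 1.89 = 3.3 V, so V_ov = 3.3 − 1.37 = 1.93 V.
Assume saturation: I_D = ½ k_p V_ov² = 0.5 × 1.4 × 1.93² = 2.61 mA, giving V_SD = V_DD − I_D R_D = 5.19 − 2.61 × 2.37 = -0.99 V.
But -0.99 V < V_ov = 1.93 V, so the device is actually in triode.
In triode I_D = k_p[V_ov V_SD − ½ V_SD²] and I_D = (V_DD − V_SD)/R_D. Equating: 1.66 V_SD² − 7.404 V_SD + 5.19 = 0, giving V_SD = 0.871 V (the root below V_ov).
I_D = (5.19 − 0.871) / 2.37 = 1.82 mA.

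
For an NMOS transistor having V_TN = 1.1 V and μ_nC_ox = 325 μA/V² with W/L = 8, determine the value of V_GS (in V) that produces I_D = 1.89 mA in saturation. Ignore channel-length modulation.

k_n = μ_nC_ox · (W/L) = 2.6 mA/V².
In saturation I_D = ½ k_n (V_GS − V_TN)², so V_GS − V_TN = √(2 I_D / k_n) = √(2 × 1.89 / 2.6) = 1.21 V.
V_GS = 1.1 + 1.21 = 2.31 V.

V_GS = 2.31 V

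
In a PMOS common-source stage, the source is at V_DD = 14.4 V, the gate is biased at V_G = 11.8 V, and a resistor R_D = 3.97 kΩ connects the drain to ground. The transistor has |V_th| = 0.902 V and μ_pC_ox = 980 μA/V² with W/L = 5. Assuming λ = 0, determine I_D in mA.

V_SG = V_DD − V_G = 14.4 − 11.8 = 2.6 V, so V_ov = 2.6 − 0.902 = 1.7 V.
k_p = μ_pC_ox · (W/L) = 4.9 mA/V².
Assume saturation: I_D = ½ k_p V_ov² = 0.5 × 4.9 × 1.7² = 7.06 mA, giving V_SD = V_DD − I_D R_D = 14.4 − 7.06 × 3.97 = -13.6 V.
But -13.6 V < V_ov = 1.7 V, so the device is actually in triode.
In triode I_D = k_p[V_ov V_SD − ½ V_SD²] and I_D = (V_DD − V_SD)/R_D. Equating: 9.73 V_SD² − 34.03 V_SD + 14.4 = 0, giving V_SD = 0.492 V (the root below V_ov).
I_D = (14.4 − 0.492) / 3.97 = 3.5 mA.

I_D = 3.50 mA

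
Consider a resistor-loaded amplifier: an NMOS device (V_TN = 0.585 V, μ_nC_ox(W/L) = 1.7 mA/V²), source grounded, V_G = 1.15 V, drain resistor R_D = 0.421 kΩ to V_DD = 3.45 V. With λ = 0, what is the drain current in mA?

I_D = 0.271 mA

V_GS = V_G = 1.15 V, so V_ov = 1.15 − 0.585 = 0.565 V.
Assume saturation: I_D = ½ k_n V_ov² = 0.5 × 1.7 × 0.565² = 0.271 mA, giving V_DS = V_DD − I_D R_D = 3.45 − 0.271 × 0.421 = 3.34 V.
V_DS = 3.34 V ≥ V_ov = 0.565 V, confirming saturation.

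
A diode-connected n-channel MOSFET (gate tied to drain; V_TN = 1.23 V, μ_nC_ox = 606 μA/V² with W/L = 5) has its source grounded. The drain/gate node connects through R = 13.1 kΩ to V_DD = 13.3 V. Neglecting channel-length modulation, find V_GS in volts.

V_GS = 1.99 V

With gate tied to drain, V_GS = V_DS ≥ V_GS − V_TN, so the device is in saturation.
k_n = μ_nC_ox · (W/L) = 3.03 mA/V².
KCL at the drain: ½ k_n (V_GS − V_TN)² = (V_DD − V_GS)/R.
Let x = V_GS − 1.23. Then 19.8 x² + x − 12.07 = 0, giving x = 0.755 V (positive root), so V_GS = 1.99 V.
I_D = (V_DD − V_GS)/R = (13.3 − 1.99) / 13.1 = 0.864 mA.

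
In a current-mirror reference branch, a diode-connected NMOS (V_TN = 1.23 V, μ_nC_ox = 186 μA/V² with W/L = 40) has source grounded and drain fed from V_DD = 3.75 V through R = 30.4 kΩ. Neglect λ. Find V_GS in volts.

V_GS = 1.37 V

With gate tied to drain, V_GS = V_DS ≥ V_GS − V_TN, so the device is in saturation.
k_n = μ_nC_ox · (W/L) = 7.44 mA/V².
KCL at the drain: ½ k_n (V_GS − V_TN)² = (V_DD − V_GS)/R.
Let x = V_GS − 1.23. Then 113 x² + x − 2.52 = 0, giving x = 0.145 V (positive root), so V_GS = 1.37 V.
I_D = (V_DD − V_GS)/R = (3.75 − 1.37) / 30.4 = 0.0781 mA.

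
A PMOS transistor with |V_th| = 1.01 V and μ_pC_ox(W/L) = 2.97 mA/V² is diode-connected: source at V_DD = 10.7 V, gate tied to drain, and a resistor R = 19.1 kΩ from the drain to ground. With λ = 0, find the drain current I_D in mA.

I_D = 0.478 mA

With gate tied to drain, V_SG = V_SD ≥ V_SG − |V_th|, so the device is in saturation.
KCL at the drain: ½ k_p (V_SG − |V_th|)² = (V_DD − V_SG)/R.
Let x = V_SG − 1.01. Then 28.4 x² + x − 9.69 = 0, giving x = 0.567 V (positive root), so V_SG = 1.58 V.
I_D = (V_DD − V_SG)/R = (10.7 − 1.58) / 19.1 = 0.478 mA.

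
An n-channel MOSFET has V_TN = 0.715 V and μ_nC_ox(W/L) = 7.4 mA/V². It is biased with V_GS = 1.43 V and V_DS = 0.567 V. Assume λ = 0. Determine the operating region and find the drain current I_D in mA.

V_ov = V_GS − V_TN = 1.43 − 0.715 = 0.715 V.
Since V_DS = 0.567 V < V_ov = 0.715 V, the device is in the triode region.
I_D = k_n [V_ov · V_DS − ½ V_DS²] = 7.4 × [0.715 × 0.567 − 0.5 × 0.567²] = 1.81 mA.

Triode; I_D = 1.81 mA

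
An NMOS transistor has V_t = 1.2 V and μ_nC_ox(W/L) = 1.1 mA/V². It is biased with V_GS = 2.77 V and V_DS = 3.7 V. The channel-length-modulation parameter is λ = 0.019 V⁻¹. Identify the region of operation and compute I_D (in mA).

Saturation; I_D = 1.45 mA

V_ov = V_GS − V_t = 2.77 − 1.2 = 1.57 V.
Since V_DS = 3.7 V ≥ V_ov = 1.57 V, the device is in saturation.
I_D = ½ k_n V_ov² (1 + λ V_DS) = 0.5 × 1.1 × 1.57² × (1 + 0.019 × 3.7) = 1.45 mA.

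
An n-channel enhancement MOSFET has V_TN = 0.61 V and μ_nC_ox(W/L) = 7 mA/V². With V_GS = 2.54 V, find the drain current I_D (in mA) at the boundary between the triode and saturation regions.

I_D = 13.0 mA

At the boundary V_DS = V_ov = V_GS − V_TN = 2.54 − 0.61 = 1.93 V.
I_D = ½ k_n V_ov² = 0.5 × 7 × 1.93² = 13 mA.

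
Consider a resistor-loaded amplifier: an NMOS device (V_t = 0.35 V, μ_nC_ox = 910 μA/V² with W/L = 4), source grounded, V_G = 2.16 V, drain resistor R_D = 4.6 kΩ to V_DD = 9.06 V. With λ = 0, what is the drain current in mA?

V_GS = V_G = 2.16 V, so V_ov = 2.16 − 0.35 = 1.81 V.
k_n = μ_nC_ox · (W/L) = 3.64 mA/V².
Assume saturation: I_D = ½ k_n V_ov² = 0.5 × 3.64 × 1.81² = 5.96 mA, giving V_DS = V_DD − I_D R_D = 9.06 − 5.96 × 4.6 = -18.4 V.
But -18.4 V < V_ov = 1.81 V, so the device is actually in triode.
In triode I_D = k_n[V_ov V_DS − ½ V_DS²] and I_D = (V_DD − V_DS)/R_D. Equating: 8.37 V_DS² − 31.31 V_DS + 9.06 = 0, giving V_DS = 0.316 V (the root below V_ov).
I_D = (9.06 − 0.316) / 4.6 = 1.9 mA.

I_D = 1.90 mA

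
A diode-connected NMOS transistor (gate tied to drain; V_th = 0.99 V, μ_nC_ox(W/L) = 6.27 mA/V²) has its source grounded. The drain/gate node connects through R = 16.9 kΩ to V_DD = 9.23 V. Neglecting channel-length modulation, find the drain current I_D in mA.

I_D = 0.465 mA

With gate tied to drain, V_GS = V_DS ≥ V_GS − V_th, so the device is in saturation.
KCL at the drain: ½ k_n (V_GS − V_th)² = (V_DD − V_GS)/R.
Let x = V_GS − 0.99. Then 53 x² + x − 8.24 = 0, giving x = 0.385 V (positive root), so V_GS = 1.38 V.
I_D = (V_DD − V_GS)/R = (9.23 − 1.38) / 16.9 = 0.465 mA.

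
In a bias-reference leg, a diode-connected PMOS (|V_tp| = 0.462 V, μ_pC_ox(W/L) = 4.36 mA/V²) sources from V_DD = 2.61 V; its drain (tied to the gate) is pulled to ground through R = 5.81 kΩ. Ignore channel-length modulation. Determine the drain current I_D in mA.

With gate tied to drain, V_SG = V_SD ≥ V_SG − |V_tp|, so the device is in saturation.
KCL at the drain: ½ k_p (V_SG − |V_tp|)² = (V_DD − V_SG)/R.
Let x = V_SG − 0.462. Then 12.7 x² + x − 2.148 = 0, giving x = 0.374 V (positive root), so V_SG = 0.836 V.
I_D = (V_DD − V_SG)/R = (2.61 − 0.836) / 5.81 = 0.305 mA.

I_D = 0.305 mA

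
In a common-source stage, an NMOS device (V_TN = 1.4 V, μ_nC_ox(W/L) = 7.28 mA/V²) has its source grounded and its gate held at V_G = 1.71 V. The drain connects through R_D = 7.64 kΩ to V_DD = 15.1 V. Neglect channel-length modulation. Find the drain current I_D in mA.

I_D = 0.350 mA

V_GS = V_G = 1.71 V, so V_ov = 1.71 − 1.4 = 0.31 V.
Assume saturation: I_D = ½ k_n V_ov² = 0.5 × 7.28 × 0.31² = 0.35 mA, giving V_DS = V_DD − I_D R_D = 15.1 − 0.35 × 7.64 = 12.4 V.
V_DS = 12.4 V ≥ V_ov = 0.31 V, confirming saturation.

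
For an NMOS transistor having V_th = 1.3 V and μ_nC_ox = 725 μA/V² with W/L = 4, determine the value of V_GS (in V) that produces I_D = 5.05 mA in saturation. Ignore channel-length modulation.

V_GS = 3.17 V

k_n = μ_nC_ox · (W/L) = 2.9 mA/V².
In saturation I_D = ½ k_n (V_GS − V_th)², so V_GS − V_th = √(2 I_D / k_n) = √(2 × 5.05 / 2.9) = 1.87 V.
V_GS = 1.3 + 1.87 = 3.17 V.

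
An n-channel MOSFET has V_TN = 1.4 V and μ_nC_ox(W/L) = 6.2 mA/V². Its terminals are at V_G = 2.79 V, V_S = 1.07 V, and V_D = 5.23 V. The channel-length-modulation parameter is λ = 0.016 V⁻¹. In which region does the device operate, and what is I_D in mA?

V_GS = V_G − V_S = 2.79 − 1.07 = 1.72 V; V_DS = V_D − V_S = 5.23 − 1.07 = 4.16 V.
V_ov = V_GS − V_TN = 1.72 − 1.4 = 0.32 V.
Since V_DS = 4.16 V ≥ V_ov = 0.32 V, the device is in saturation.
I_D = ½ k_n V_ov² (1 + λ V_DS) = 0.5 × 6.2 × 0.32² × (1 + 0.016 × 4.16) = 0.339 mA.

Saturation; I_D = 0.339 mA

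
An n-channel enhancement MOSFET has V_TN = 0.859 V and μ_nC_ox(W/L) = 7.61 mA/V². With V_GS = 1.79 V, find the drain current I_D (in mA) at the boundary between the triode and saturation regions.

At the boundary V_DS = V_ov = V_GS − V_TN = 1.79 − 0.859 = 0.931 V.
I_D = ½ k_n V_ov² = 0.5 × 7.61 × 0.931² = 3.3 mA.

I_D = 3.30 mA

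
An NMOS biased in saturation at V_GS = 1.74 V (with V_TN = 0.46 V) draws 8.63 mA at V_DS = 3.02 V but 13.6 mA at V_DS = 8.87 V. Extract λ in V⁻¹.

λ = 0.140 V⁻¹

With V_GS fixed, I_D ∝ (1 + λ V_DS) in saturation, so I_D2/I_D1 = (1 + λ V_DS2)/(1 + λ V_DS1).
13.6/8.63 = 1.576 = (1 + 8.87 λ)/(1 + 3.02 λ).
Solving: λ (I_D1 V_DS2 − I_D2 V_DS1) = I_D2 − I_D1, so λ = (13.6 − 8.63) / (8.63 × 8.87 − 13.6 × 3.02) = 4.97 / 35.5 = 0.14 V⁻¹.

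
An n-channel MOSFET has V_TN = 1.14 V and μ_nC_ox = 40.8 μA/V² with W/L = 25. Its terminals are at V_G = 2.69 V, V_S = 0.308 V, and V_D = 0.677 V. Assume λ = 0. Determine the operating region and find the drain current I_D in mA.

Triode; I_D = 0.398 mA

V_GS = V_G − V_S = 2.69 − 0.308 = 2.38 V; V_DS = V_D − V_S = 0.677 − 0.308 = 0.369 V.
k_n = μ_nC_ox · (W/L) = 1.02 mA/V².
V_ov = V_GS − V_TN = 2.38 − 1.14 = 1.24 V.
Since V_DS = 0.369 V < V_ov = 1.24 V, the device is in the triode region.
I_D = k_n [V_ov · V_DS − ½ V_DS²] = 1.02 × [1.24 × 0.369 − 0.5 × 0.369²] = 0.398 mA.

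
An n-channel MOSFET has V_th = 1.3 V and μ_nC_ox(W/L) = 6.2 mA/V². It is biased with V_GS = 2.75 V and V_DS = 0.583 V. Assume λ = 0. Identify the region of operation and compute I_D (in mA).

V_ov = V_GS − V_th = 2.75 − 1.3 = 1.45 V.
Since V_DS = 0.583 V < V_ov = 1.45 V, the device is in the triode region.
I_D = k_n [V_ov · V_DS − ½ V_DS²] = 6.2 × [1.45 × 0.583 − 0.5 × 0.583²] = 4.19 mA.

Triode; I_D = 4.19 mA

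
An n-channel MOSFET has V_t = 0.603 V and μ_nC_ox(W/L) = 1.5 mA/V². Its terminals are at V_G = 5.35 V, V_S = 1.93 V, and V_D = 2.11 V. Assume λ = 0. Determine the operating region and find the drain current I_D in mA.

Triode; I_D = 0.736 mA

V_GS = V_G − V_S = 5.35 − 1.93 = 3.42 V; V_DS = V_D − V_S = 2.11 − 1.93 = 0.18 V.
V_ov = V_GS − V_t = 3.42 − 0.603 = 2.82 V.
Since V_DS = 0.18 V < V_ov = 2.82 V, the device is in the triode region.
I_D = k_n [V_ov · V_DS − ½ V_DS²] = 1.5 × [2.82 × 0.18 − 0.5 × 0.18²] = 0.736 mA.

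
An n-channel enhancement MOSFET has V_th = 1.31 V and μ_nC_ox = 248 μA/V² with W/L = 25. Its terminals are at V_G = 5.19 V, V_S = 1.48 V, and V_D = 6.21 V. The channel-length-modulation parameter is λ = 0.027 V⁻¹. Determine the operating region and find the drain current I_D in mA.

V_GS = V_G − V_S = 5.19 − 1.48 = 3.71 V; V_DS = V_D − V_S = 6.21 − 1.48 = 4.73 V.
k_n = μ_nC_ox · (W/L) = 6.2 mA/V².
V_ov = V_GS − V_th = 3.71 − 1.31 = 2.4 V.
Since V_DS = 4.73 V ≥ V_ov = 2.4 V, the device is in saturation.
I_D = ½ k_n V_ov² (1 + λ V_DS) = 0.5 × 6.2 × 2.4² × (1 + 0.027 × 4.73) = 20.1 mA.

Saturation; I_D = 20.1 mA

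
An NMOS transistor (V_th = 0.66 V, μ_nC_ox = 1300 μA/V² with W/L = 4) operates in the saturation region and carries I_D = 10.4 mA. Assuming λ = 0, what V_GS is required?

k_n = μ_nC_ox · (W/L) = 5.2 mA/V².
In saturation I_D = ½ k_n (V_GS − V_th)², so V_GS − V_th = √(2 I_D / k_n) = √(2 × 10.4 / 5.2) = 2 V.
V_GS = 0.66 + 2 = 2.66 V.

V_GS = 2.66 V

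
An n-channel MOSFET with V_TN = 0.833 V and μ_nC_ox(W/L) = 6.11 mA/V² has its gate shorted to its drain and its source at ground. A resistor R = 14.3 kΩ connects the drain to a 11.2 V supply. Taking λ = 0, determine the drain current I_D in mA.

I_D = 0.692 mA

With gate tied to drain, V_GS = V_DS ≥ V_GS − V_TN, so the device is in saturation.
KCL at the drain: ½ k_n (V_GS − V_TN)² = (V_DD − V_GS)/R.
Let x = V_GS − 0.833. Then 43.7 x² + x − 10.37 = 0, giving x = 0.476 V (positive root), so V_GS = 1.31 V.
I_D = (V_DD − V_GS)/R = (11.2 − 1.31) / 14.3 = 0.692 mA.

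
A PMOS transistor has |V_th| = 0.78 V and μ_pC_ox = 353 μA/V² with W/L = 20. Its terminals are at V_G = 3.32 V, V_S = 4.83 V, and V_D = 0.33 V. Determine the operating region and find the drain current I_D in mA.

V_SG = V_S − V_G = 4.83 − 3.32 = 1.51 V; V_SD = V_S − V_D = 4.83 − 0.33 = 4.5 V.
k_p = μ_pC_ox · (W/L) = 7.06 mA/V².
V_ov = V_SG − |V_th| = 1.51 − 0.78 = 0.73 V.
Since V_SD = 4.5 V ≥ V_ov = 0.73 V, the device is in saturation.
I_D = ½ k_p V_ov² = 0.5 × 7.06 × 0.73² = 1.88 mA.

Saturation; I_D = 1.88 mA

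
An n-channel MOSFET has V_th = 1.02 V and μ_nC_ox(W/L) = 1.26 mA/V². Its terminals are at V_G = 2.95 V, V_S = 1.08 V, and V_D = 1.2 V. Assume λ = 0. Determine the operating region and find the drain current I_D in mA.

Triode; I_D = 0.119 mA

V_GS = V_G − V_S = 2.95 − 1.08 = 1.87 V; V_DS = V_D − V_S = 1.2 − 1.08 = 0.12 V.
V_ov = V_GS − V_th = 1.87 − 1.02 = 0.85 V.
Since V_DS = 0.12 V < V_ov = 0.85 V, the device is in the triode region.
I_D = k_n [V_ov · V_DS − ½ V_DS²] = 1.26 × [0.85 × 0.12 − 0.5 × 0.12²] = 0.119 mA.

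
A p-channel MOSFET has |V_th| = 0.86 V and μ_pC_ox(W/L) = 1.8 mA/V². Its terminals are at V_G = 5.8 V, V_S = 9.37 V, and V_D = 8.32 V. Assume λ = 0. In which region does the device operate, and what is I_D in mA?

Triode; I_D = 4.13 mA

V_SG = V_S − V_G = 9.37 − 5.8 = 3.57 V; V_SD = V_S − V_D = 9.37 − 8.32 = 1.05 V.
V_ov = V_SG − |V_th| = 3.57 − 0.86 = 2.71 V.
Since V_SD = 1.05 V < V_ov = 2.71 V, the device is in the triode region.
I_D = k_p [V_ov · V_SD − ½ V_SD²] = 1.8 × [2.71 × 1.05 − 0.5 × 1.05²] = 4.13 mA.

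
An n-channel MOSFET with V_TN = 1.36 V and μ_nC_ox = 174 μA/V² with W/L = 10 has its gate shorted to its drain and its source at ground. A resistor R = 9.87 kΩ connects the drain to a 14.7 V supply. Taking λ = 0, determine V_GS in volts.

V_GS = 2.55 V

With gate tied to drain, V_GS = V_DS ≥ V_GS − V_TN, so the device is in saturation.
k_n = μ_nC_ox · (W/L) = 1.74 mA/V².
KCL at the drain: ½ k_n (V_GS − V_TN)² = (V_DD − V_GS)/R.
Let x = V_GS − 1.36. Then 8.59 x² + x − 13.34 = 0, giving x = 1.19 V (positive root), so V_GS = 2.55 V.
I_D = (V_DD − V_GS)/R = (14.7 − 2.55) / 9.87 = 1.23 mA.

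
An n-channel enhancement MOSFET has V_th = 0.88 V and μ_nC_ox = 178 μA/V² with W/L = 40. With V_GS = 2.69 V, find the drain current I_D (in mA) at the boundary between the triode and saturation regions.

I_D = 11.7 mA

At the boundary V_DS = V_ov = V_GS − V_th = 2.69 − 0.88 = 1.81 V.
k_n = μ_nC_ox · (W/L) = 7.12 mA/V².
I_D = ½ k_n V_ov² = 0.5 × 7.12 × 1.81² = 11.7 mA.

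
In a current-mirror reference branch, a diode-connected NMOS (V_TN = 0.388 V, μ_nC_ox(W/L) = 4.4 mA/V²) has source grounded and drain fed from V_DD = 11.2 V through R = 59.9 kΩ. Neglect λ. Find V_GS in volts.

V_GS = 0.671 V

With gate tied to drain, V_GS = V_DS ≥ V_GS − V_TN, so the device is in saturation.
KCL at the drain: ½ k_n (V_GS − V_TN)² = (V_DD − V_GS)/R.
Let x = V_GS − 0.388. Then 132 x² + x − 10.81 = 0, giving x = 0.283 V (positive root), so V_GS = 0.671 V.
I_D = (V_DD − V_GS)/R = (11.2 − 0.671) / 59.9 = 0.176 mA.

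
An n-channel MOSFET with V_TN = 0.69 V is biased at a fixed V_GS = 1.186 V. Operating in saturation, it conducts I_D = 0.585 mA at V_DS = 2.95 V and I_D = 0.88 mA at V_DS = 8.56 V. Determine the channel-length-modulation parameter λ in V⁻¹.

With V_GS fixed, I_D ∝ (1 + λ V_DS) in saturation, so I_D2/I_D1 = (1 + λ V_DS2)/(1 + λ V_DS1).
0.88/0.585 = 1.504 = (1 + 8.56 λ)/(1 + 2.95 λ).
Solving: λ (I_D1 V_DS2 − I_D2 V_DS1) = I_D2 − I_D1, so λ = (0.88 − 0.585) / (0.585 × 8.56 − 0.88 × 2.95) = 0.295 / 2.41 = 0.122 V⁻¹.

λ = 0.122 V⁻¹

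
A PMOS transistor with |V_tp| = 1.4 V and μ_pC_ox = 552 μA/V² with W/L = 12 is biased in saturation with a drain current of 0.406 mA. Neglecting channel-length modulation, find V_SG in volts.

V_SG = 1.75 V

k_p = μ_pC_ox · (W/L) = 6.624 mA/V².
In saturation I_D = ½ k_p (V_SG − |V_tp|)², so V_SG − |V_tp| = √(2 I_D / k_p) = √(2 × 0.406 / 6.624) = 0.35 V.
V_SG = 1.4 + 0.35 = 1.75 V.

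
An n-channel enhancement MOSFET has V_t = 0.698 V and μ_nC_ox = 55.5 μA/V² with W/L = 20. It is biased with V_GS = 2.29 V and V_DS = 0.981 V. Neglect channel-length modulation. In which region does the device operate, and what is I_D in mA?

Triode; I_D = 1.20 mA

k_n = μ_nC_ox · (W/L) = 1.11 mA/V².
V_ov = V_GS − V_t = 2.29 − 0.698 = 1.59 V.
Since V_DS = 0.981 V < V_ov = 1.59 V, the device is in the triode region.
I_D = k_n [V_ov · V_DS − ½ V_DS²] = 1.11 × [1.59 × 0.981 − 0.5 × 0.981²] = 1.2 mA.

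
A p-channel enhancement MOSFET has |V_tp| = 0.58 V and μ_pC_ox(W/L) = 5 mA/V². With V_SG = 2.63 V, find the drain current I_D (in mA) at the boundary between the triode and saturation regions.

I_D = 10.5 mA

At the boundary V_SD = V_ov = V_SG − |V_tp| = 2.63 − 0.58 = 2.05 V.
I_D = ½ k_p V_ov² = 0.5 × 5 × 2.05² = 10.5 mA.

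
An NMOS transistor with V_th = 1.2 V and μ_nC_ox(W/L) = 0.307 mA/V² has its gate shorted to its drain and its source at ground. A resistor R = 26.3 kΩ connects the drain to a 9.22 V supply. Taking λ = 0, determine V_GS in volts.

With gate tied to drain, V_GS = V_DS ≥ V_GS − V_th, so the device is in saturation.
KCL at the drain: ½ k_n (V_GS − V_th)² = (V_DD − V_GS)/R.
Let x = V_GS − 1.2. Then 4.04 x² + x − 8.02 = 0, giving x = 1.29 V (positive root), so V_GS = 2.49 V.
I_D = (V_DD − V_GS)/R = (9.22 − 2.49) / 26.3 = 0.256 mA.

V_GS = 2.49 V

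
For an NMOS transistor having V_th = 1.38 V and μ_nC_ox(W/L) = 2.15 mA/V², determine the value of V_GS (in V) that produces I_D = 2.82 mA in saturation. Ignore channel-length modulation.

V_GS = 3.00 V

In saturation I_D = ½ k_n (V_GS − V_th)², so V_GS − V_th = √(2 I_D / k_n) = √(2 × 2.82 / 2.15) = 1.62 V.
V_GS = 1.38 + 1.62 = 3 V.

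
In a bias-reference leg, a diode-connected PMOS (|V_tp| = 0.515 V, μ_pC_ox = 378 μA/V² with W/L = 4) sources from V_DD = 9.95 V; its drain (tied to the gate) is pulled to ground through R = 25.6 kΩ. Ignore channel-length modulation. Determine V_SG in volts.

With gate tied to drain, V_SG = V_SD ≥ V_SG − |V_tp|, so the device is in saturation.
k_p = μ_pC_ox · (W/L) = 1.512 mA/V².
KCL at the drain: ½ k_p (V_SG − |V_tp|)² = (V_DD − V_SG)/R.
Let x = V_SG − 0.515. Then 19.4 x² + x − 9.435 = 0, giving x = 0.673 V (positive root), so V_SG = 1.19 V.
I_D = (V_DD − V_SG)/R = (9.95 − 1.19) / 25.6 = 0.342 mA.

V_SG = 1.19 V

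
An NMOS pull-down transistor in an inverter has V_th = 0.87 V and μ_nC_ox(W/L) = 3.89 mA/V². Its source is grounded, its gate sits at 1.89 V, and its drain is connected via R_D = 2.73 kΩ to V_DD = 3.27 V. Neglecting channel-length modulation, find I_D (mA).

V_GS = V_G = 1.89 V, so V_ov = 1.89 − 0.87 = 1.02 V.
Assume saturation: I_D = ½ k_n V_ov² = 0.5 × 3.89 × 1.02² = 2.02 mA, giving V_DS = V_DD − I_D R_D = 3.27 − 2.02 × 2.73 = -2.25 V.
But -2.25 V < V_ov = 1.02 V, so the device is actually in triode.
In triode I_D = k_n[V_ov V_DS − ½ V_DS²] and I_D = (V_DD − V_DS)/R_D. Equating: 5.31 V_DS² − 11.83 V_DS + 3.27 = 0, giving V_DS = 0.323 V (the root below V_ov).
I_D = (3.27 − 0.323) / 2.73 = 1.08 mA.

I_D = 1.08 mA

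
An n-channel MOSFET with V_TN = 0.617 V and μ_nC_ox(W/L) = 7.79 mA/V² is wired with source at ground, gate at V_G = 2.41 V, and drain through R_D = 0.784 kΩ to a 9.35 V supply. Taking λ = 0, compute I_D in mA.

I_D = 10.5 mA

V_GS = V_G = 2.41 V, so V_ov = 2.41 − 0.617 = 1.79 V.
Assume saturation: I_D = ½ k_n V_ov² = 0.5 × 7.79 × 1.79² = 12.5 mA, giving V_DS = V_DD − I_D R_D = 9.35 − 12.5 × 0.784 = -0.467 V.
But -0.467 V < V_ov = 1.79 V, so the device is actually in triode.
In triode I_D = k_n[V_ov V_DS − ½ V_DS²] and I_D = (V_DD − V_DS)/R_D. Equating: 3.05 V_DS² − 11.95 V_DS + 9.35 = 0, giving V_DS = 1.08 V (the root below V_ov).
I_D = (9.35 − 1.08) / 0.784 = 10.5 mA.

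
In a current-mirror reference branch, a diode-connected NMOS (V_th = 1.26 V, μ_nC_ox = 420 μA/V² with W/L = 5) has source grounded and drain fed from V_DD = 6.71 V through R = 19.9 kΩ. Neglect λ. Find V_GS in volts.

With gate tied to drain, V_GS = V_DS ≥ V_GS − V_th, so the device is in saturation.
k_n = μ_nC_ox · (W/L) = 2.1 mA/V².
KCL at the drain: ½ k_n (V_GS − V_th)² = (V_DD − V_GS)/R.
Let x = V_GS − 1.26. Then 20.9 x² + x − 5.45 = 0, giving x = 0.487 V (positive root), so V_GS = 1.75 V.
I_D = (V_DD − V_GS)/R = (6.71 − 1.75) / 19.9 = 0.249 mA.

V_GS = 1.75 V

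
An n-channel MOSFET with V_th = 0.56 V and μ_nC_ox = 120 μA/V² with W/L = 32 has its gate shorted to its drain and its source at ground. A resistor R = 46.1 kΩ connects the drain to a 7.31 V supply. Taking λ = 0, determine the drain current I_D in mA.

With gate tied to drain, V_GS = V_DS ≥ V_GS − V_th, so the device is in saturation.
k_n = μ_nC_ox · (W/L) = 3.84 mA/V².
KCL at the drain: ½ k_n (V_GS − V_th)² = (V_DD − V_GS)/R.
Let x = V_GS − 0.56. Then 88.5 x² + x − 6.75 = 0, giving x = 0.271 V (positive root), so V_GS = 0.831 V.
I_D = (V_DD − V_GS)/R = (7.31 − 0.831) / 46.1 = 0.141 mA.

I_D = 0.141 mA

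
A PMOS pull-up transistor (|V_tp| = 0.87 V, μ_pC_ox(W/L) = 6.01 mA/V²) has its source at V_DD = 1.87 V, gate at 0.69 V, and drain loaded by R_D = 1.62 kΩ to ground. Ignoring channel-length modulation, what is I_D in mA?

V_SG = V_DD − V_G = 1.87 − 0.69 = 1.18 V, so V_ov = 1.18 − 0.87 = 0.31 V.
Assume saturation: I_D = ½ k_p V_ov² = 0.5 × 6.01 × 0.31² = 0.289 mA, giving V_SD = V_DD − I_D R_D = 1.87 − 0.289 × 1.62 = 1.4 V.
V_SD = 1.4 V ≥ V_ov = 0.31 V, confirming saturation.

I_D = 0.289 mA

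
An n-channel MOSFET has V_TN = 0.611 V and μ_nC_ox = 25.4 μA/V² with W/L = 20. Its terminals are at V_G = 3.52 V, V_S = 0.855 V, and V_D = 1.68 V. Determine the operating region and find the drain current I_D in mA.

Triode; I_D = 0.688 mA

V_GS = V_G − V_S = 3.52 − 0.855 = 2.67 V; V_DS = V_D − V_S = 1.68 − 0.855 = 0.825 V.
k_n = μ_nC_ox · (W/L) = 0.508 mA/V².
V_ov = V_GS − V_TN = 2.67 − 0.611 = 2.05 V.
Since V_DS = 0.825 V < V_ov = 2.05 V, the device is in the triode region.
I_D = k_n [V_ov · V_DS − ½ V_DS²] = 0.508 × [2.05 × 0.825 − 0.5 × 0.825²] = 0.688 mA.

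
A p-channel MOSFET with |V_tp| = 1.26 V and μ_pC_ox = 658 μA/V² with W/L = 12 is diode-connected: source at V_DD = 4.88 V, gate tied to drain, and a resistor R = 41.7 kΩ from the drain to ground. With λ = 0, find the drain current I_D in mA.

I_D = 0.0833 mA

With gate tied to drain, V_SG = V_SD ≥ V_SG − |V_tp|, so the device is in saturation.
k_p = μ_pC_ox · (W/L) = 7.896 mA/V².
KCL at the drain: ½ k_p (V_SG − |V_tp|)² = (V_DD − V_SG)/R.
Let x = V_SG − 1.26. Then 165 x² + x − 3.62 = 0, giving x = 0.145 V (positive root), so V_SG = 1.41 V.
I_D = (V_DD − V_SG)/R = (4.88 − 1.41) / 41.7 = 0.0833 mA.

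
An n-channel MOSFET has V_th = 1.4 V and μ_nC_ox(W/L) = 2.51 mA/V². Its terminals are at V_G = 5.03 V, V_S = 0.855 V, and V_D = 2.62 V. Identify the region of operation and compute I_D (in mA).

V_GS = V_G − V_S = 5.03 − 0.855 = 4.18 V; V_DS = V_D − V_S = 2.62 − 0.855 = 1.77 V.
V_ov = V_GS − V_th = 4.18 − 1.4 = 2.78 V.
Since V_DS = 1.77 V < V_ov = 2.78 V, the device is in the triode region.
I_D = k_n [V_ov · V_DS − ½ V_DS²] = 2.51 × [2.78 × 1.77 − 0.5 × 1.77²] = 8.38 mA.

Triode; I_D = 8.38 mA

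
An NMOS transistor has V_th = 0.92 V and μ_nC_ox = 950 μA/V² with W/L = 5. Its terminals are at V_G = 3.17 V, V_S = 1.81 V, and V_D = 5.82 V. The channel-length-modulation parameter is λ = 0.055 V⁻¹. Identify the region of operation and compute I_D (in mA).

V_GS = V_G − V_S = 3.17 − 1.81 = 1.36 V; V_DS = V_D − V_S = 5.82 − 1.81 = 4.01 V.
k_n = μ_nC_ox · (W/L) = 4.75 mA/V².
V_ov = V_GS − V_th = 1.36 − 0.92 = 0.44 V.
Since V_DS = 4.01 V ≥ V_ov = 0.44 V, the device is in saturation.
I_D = ½ k_n V_ov² (1 + λ V_DS) = 0.5 × 4.75 × 0.44² × (1 + 0.055 × 4.01) = 0.561 mA.

Saturation; I_D = 0.561 mA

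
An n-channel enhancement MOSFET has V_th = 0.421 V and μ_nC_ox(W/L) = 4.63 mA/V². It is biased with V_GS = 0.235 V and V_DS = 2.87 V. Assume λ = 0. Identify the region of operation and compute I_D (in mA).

V_GS = 0.235 V < V_th = 0.421 V, so the transistor is in cutoff.

Cutoff; I_D = 0 mA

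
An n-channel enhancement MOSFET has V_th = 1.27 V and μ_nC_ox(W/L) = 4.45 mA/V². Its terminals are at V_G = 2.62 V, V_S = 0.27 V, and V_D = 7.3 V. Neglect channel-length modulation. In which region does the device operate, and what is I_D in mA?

V_GS = V_G − V_S = 2.62 − 0.27 = 2.35 V; V_DS = V_D − V_S = 7.3 − 0.27 = 7.03 V.
V_ov = V_GS − V_th = 2.35 − 1.27 = 1.08 V.
Since V_DS = 7.03 V ≥ V_ov = 1.08 V, the device is in saturation.
I_D = ½ k_n V_ov² = 0.5 × 4.45 × 1.08² = 2.6 mA.

Saturation; I_D = 2.60 mA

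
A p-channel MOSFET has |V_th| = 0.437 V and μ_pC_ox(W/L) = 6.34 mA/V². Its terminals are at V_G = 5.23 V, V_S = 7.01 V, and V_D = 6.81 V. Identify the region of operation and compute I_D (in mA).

V_SG = V_S − V_G = 7.01 − 5.23 = 1.78 V; V_SD = V_S − V_D = 7.01 − 6.81 = 0.2 V.
V_ov = V_SG − |V_th| = 1.78 − 0.437 = 1.34 V.
Since V_SD = 0.2 V < V_ov = 1.34 V, the device is in the triode region.
I_D = k_p [V_ov · V_SD − ½ V_SD²] = 6.34 × [1.34 × 0.2 − 0.5 × 0.2²] = 1.58 mA.

Triode; I_D = 1.58 mA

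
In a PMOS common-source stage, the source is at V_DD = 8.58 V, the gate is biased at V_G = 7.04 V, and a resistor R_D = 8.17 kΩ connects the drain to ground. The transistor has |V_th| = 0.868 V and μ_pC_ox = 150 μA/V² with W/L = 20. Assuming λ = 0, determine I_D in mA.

V_SG = V_DD − V_G = 8.58 − 7.04 = 1.54 V, so V_ov = 1.54 − 0.868 = 0.672 V.
k_p = μ_pC_ox · (W/L) = 3 mA/V².
Assume saturation: I_D = ½ k_p V_ov² = 0.5 × 3 × 0.672² = 0.677 mA, giving V_SD = V_DD − I_D R_D = 8.58 − 0.677 × 8.17 = 3.05 V.
V_SD = 3.05 V ≥ V_ov = 0.672 V, confirming saturation.

I_D = 0.677 mA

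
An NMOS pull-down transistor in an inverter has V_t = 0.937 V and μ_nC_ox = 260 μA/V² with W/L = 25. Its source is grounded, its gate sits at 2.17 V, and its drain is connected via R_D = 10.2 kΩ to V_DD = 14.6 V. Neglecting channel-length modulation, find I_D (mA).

V_GS = V_G = 2.17 V, so V_ov = 2.17 − 0.937 = 1.23 V.
k_n = μ_nC_ox · (W/L) = 6.5 mA/V².
Assume saturation: I_D = ½ k_n V_ov² = 0.5 × 6.5 × 1.23² = 4.94 mA, giving V_DS = V_DD − I_D R_D = 14.6 − 4.94 × 10.2 = -35.8 V.
But -35.8 V < V_ov = 1.23 V, so the device is actually in triode.
In triode I_D = k_n[V_ov V_DS − ½ V_DS²] and I_D = (V_DD − V_DS)/R_D. Equating: 33.1 V_DS² − 82.75 V_DS + 14.6 = 0, giving V_DS = 0.191 V (the root below V_ov).
I_D = (14.6 − 0.191) / 10.2 = 1.41 mA.

I_D = 1.41 mA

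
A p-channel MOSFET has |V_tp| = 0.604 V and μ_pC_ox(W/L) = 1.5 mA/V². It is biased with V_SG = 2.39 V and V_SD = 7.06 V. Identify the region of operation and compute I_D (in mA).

V_ov = V_SG − |V_tp| = 2.39 − 0.604 = 1.79 V.
Since V_SD = 7.06 V ≥ V_ov = 1.79 V, the device is in saturation.
I_D = ½ k_p V_ov² = 0.5 × 1.5 × 1.79² = 2.39 mA.

Saturation; I_D = 2.39 mA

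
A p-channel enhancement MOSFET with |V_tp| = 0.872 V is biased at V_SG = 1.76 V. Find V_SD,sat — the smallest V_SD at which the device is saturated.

V_SD,sat = 0.888 V

The boundary between triode and saturation is V_SD = V_SG − |V_tp| = V_ov.
V_ov = 1.76 − 0.872 = 0.888 V.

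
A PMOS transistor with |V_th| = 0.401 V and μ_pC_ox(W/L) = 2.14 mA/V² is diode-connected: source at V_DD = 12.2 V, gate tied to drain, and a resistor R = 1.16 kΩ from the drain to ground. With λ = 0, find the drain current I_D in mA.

I_D = 7.84 mA

With gate tied to drain, V_SG = V_SD ≥ V_SG − |V_th|, so the device is in saturation.
KCL at the drain: ½ k_p (V_SG − |V_th|)² = (V_DD − V_SG)/R.
Let x = V_SG − 0.401. Then 1.24 x² + x − 11.8 = 0, giving x = 2.71 V (positive root), so V_SG = 3.11 V.
I_D = (V_DD − V_SG)/R = (12.2 − 3.11) / 1.16 = 7.84 mA.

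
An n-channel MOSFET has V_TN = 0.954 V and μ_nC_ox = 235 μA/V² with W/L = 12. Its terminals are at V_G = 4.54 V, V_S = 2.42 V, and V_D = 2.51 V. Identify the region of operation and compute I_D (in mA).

V_GS = V_G − V_S = 4.54 − 2.42 = 2.12 V; V_DS = V_D − V_S = 2.51 − 2.42 = 0.09 V.
k_n = μ_nC_ox · (W/L) = 2.82 mA/V².
V_ov = V_GS − V_TN = 2.12 − 0.954 = 1.17 V.
Since V_DS = 0.09 V < V_ov = 1.17 V, the device is in the triode region.
I_D = k_n [V_ov · V_DS − ½ V_DS²] = 2.82 × [1.17 × 0.09 − 0.5 × 0.09²] = 0.285 mA.

Triode; I_D = 0.285 mA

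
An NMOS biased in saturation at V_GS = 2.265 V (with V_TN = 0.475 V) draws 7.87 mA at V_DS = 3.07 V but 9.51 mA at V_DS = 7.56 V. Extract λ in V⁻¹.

With V_GS fixed, I_D ∝ (1 + λ V_DS) in saturation, so I_D2/I_D1 = (1 + λ V_DS2)/(1 + λ V_DS1).
9.51/7.87 = 1.208 = (1 + 7.56 λ)/(1 + 3.07 λ).
Solving: λ (I_D1 V_DS2 − I_D2 V_DS1) = I_D2 − I_D1, so λ = (9.51 − 7.87) / (7.87 × 7.56 − 9.51 × 3.07) = 1.64 / 30.3 = 0.0541 V⁻¹.

λ = 0.0541 V⁻¹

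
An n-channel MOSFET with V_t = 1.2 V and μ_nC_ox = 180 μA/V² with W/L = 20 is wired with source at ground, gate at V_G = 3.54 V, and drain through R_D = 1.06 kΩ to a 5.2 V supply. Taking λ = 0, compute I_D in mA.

V_GS = V_G = 3.54 V, so V_ov = 3.54 − 1.2 = 2.34 V.
k_n = μ_nC_ox · (W/L) = 3.6 mA/V².
Assume saturation: I_D = ½ k_n V_ov² = 0.5 × 3.6 × 2.34² = 9.86 mA, giving V_DS = V_DD − I_D R_D = 5.2 − 9.86 × 1.06 = -5.25 V.
But -5.25 V < V_ov = 2.34 V, so the device is actually in triode.
In triode I_D = k_n[V_ov V_DS − ½ V_DS²] and I_D = (V_DD − V_DS)/R_D. Equating: 1.91 V_DS² − 9.929 V_DS + 5.2 = 0, giving V_DS = 0.591 V (the root below V_ov).
I_D = (5.2 − 0.591) / 1.06 = 4.35 mA.

I_D = 4.35 mA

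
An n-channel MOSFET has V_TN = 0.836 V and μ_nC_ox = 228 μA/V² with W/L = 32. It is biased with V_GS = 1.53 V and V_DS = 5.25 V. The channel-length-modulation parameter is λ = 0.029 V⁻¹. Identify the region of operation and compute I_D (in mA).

Saturation; I_D = 2.02 mA

k_n = μ_nC_ox · (W/L) = 7.296 mA/V².
V_ov = V_GS − V_TN = 1.53 − 0.836 = 0.694 V.
Since V_DS = 5.25 V ≥ V_ov = 0.694 V, the device is in saturation.
I_D = ½ k_n V_ov² (1 + λ V_DS) = 0.5 × 7.296 × 0.694² × (1 + 0.029 × 5.25) = 2.02 mA.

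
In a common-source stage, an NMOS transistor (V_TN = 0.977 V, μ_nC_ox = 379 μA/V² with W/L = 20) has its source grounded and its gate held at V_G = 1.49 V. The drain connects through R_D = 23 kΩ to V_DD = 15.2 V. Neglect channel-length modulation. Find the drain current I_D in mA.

V_GS = V_G = 1.49 V, so V_ov = 1.49 − 0.977 = 0.513 V.
k_n = μ_nC_ox · (W/L) = 7.58 mA/V².
Assume saturation: I_D = ½ k_n V_ov² = 0.5 × 7.58 × 0.513² = 0.997 mA, giving V_DS = V_DD − I_D R_D = 15.2 − 0.997 × 23 = -7.74 V.
But -7.74 V < V_ov = 0.513 V, so the device is actually in triode.
In triode I_D = k_n[V_ov V_DS − ½ V_DS²] and I_D = (V_DD − V_DS)/R_D. Equating: 87.2 V_DS² − 90.44 V_DS + 15.2 = 0, giving V_DS = 0.211 V (the root below V_ov).
I_D = (15.2 − 0.211) / 23 = 0.652 mA.

I_D = 0.652 mA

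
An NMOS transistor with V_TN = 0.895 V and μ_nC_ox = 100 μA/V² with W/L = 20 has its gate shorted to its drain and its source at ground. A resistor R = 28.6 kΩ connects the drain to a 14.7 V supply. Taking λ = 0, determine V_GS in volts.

V_GS = 1.57 V

With gate tied to drain, V_GS = V_DS ≥ V_GS − V_TN, so the device is in saturation.
k_n = μ_nC_ox · (W/L) = 2 mA/V².
KCL at the drain: ½ k_n (V_GS − V_TN)² = (V_DD − V_GS)/R.
Let x = V_GS − 0.895. Then 28.6 x² + x − 13.8 = 0, giving x = 0.677 V (positive root), so V_GS = 1.57 V.
I_D = (V_DD − V_GS)/R = (14.7 − 1.57) / 28.6 = 0.459 mA.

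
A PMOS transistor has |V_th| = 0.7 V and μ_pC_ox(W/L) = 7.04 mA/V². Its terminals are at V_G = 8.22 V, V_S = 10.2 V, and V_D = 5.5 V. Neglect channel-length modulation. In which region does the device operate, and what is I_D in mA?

Saturation; I_D = 5.77 mA

V_SG = V_S − V_G = 10.2 − 8.22 = 1.98 V; V_SD = V_S − V_D = 10.2 − 5.5 = 4.7 V.
V_ov = V_SG − |V_th| = 1.98 − 0.7 = 1.28 V.
Since V_SD = 4.7 V ≥ V_ov = 1.28 V, the device is in saturation.
I_D = ½ k_p V_ov² = 0.5 × 7.04 × 1.28² = 5.77 mA.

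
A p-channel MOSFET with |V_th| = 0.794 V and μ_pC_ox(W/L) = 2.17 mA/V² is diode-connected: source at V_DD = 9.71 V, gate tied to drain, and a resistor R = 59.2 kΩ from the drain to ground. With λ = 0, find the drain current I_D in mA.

With gate tied to drain, V_SG = V_SD ≥ V_SG − |V_th|, so the device is in saturation.
KCL at the drain: ½ k_p (V_SG − |V_th|)² = (V_DD − V_SG)/R.
Let x = V_SG − 0.794. Then 64.2 x² + x − 8.916 = 0, giving x = 0.365 V (positive root), so V_SG = 1.16 V.
I_D = (V_DD − V_SG)/R = (9.71 − 1.16) / 59.2 = 0.144 mA.

I_D = 0.144 mA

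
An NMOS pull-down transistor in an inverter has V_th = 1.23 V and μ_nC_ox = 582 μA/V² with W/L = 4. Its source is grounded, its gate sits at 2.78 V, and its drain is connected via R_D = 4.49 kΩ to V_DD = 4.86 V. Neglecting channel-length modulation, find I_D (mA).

I_D = 1.01 mA

V_GS = V_G = 2.78 V, so V_ov = 2.78 − 1.23 = 1.55 V.
k_n = μ_nC_ox · (W/L) = 2.328 mA/V².
Assume saturation: I_D = ½ k_n V_ov² = 0.5 × 2.328 × 1.55² = 2.8 mA, giving V_DS = V_DD − I_D R_D = 4.86 − 2.8 × 4.49 = -7.7 V.
But -7.7 V < V_ov = 1.55 V, so the device is actually in triode.
In triode I_D = k_n[V_ov V_DS − ½ V_DS²] and I_D = (V_DD − V_DS)/R_D. Equating: 5.23 V_DS² − 17.2 V_DS + 4.86 = 0, giving V_DS = 0.312 V (the root below V_ov).
I_D = (4.86 − 0.312) / 4.49 = 1.01 mA.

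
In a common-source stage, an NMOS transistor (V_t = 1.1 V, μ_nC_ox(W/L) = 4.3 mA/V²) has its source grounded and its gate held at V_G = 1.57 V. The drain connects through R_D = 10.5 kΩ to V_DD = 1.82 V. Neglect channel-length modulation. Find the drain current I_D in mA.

V_GS = V_G = 1.57 V, so V_ov = 1.57 − 1.1 = 0.47 V.
Assume saturation: I_D = ½ k_n V_ov² = 0.5 × 4.3 × 0.47² = 0.475 mA, giving V_DS = V_DD − I_D R_D = 1.82 − 0.475 × 10.5 = -3.17 V.
But -3.17 V < V_ov = 0.47 V, so the device is actually in triode.
In triode I_D = k_n[V_ov V_DS − ½ V_DS²] and I_D = (V_DD − V_DS)/R_D. Equating: 22.6 V_DS² − 22.22 V_DS + 1.82 = 0, giving V_DS = 0.0902 V (the root below V_ov).
I_D = (1.82 − 0.0902) / 10.5 = 0.165 mA.

I_D = 0.165 mA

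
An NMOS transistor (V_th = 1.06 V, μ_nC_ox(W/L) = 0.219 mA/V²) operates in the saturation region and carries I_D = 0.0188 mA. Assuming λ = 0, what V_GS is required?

In saturation I_D = ½ k_n (V_GS − V_th)², so V_GS − V_th = √(2 I_D / k_n) = √(2 × 0.0188 / 0.219) = 0.414 V.
V_GS = 1.06 + 0.414 = 1.47 V.

V_GS = 1.47 V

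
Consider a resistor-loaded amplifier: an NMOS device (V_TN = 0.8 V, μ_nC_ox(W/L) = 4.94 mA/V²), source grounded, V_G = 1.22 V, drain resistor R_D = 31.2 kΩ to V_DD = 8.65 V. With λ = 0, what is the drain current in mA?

V_GS = V_G = 1.22 V, so V_ov = 1.22 − 0.8 = 0.42 V.
Assume saturation: I_D = ½ k_n V_ov² = 0.5 × 4.94 × 0.42² = 0.436 mA, giving V_DS = V_DD − I_D R_D = 8.65 − 0.436 × 31.2 = -4.94 V.
But -4.94 V < V_ov = 0.42 V, so the device is actually in triode.
In triode I_D = k_n[V_ov V_DS − ½ V_DS²] and I_D = (V_DD − V_DS)/R_D. Equating: 77.1 V_DS² − 65.73 V_DS + 8.65 = 0, giving V_DS = 0.163 V (the root below V_ov).
I_D = (8.65 − 0.163) / 31.2 = 0.272 mA.

I_D = 0.272 mA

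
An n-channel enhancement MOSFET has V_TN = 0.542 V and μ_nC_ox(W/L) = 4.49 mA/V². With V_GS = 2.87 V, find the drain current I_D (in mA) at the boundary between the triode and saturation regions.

I_D = 12.2 mA

At the boundary V_DS = V_ov = V_GS − V_TN = 2.87 − 0.542 = 2.33 V.
I_D = ½ k_n V_ov² = 0.5 × 4.49 × 2.33² = 12.2 mA.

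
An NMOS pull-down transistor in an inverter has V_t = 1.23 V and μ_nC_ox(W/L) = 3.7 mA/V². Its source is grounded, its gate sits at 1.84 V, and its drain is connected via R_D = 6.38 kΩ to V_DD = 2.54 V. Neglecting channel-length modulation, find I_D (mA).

I_D = 0.368 mA

V_GS = V_G = 1.84 V, so V_ov = 1.84 − 1.23 = 0.61 V.
Assume saturation: I_D = ½ k_n V_ov² = 0.5 × 3.7 × 0.61² = 0.688 mA, giving V_DS = V_DD − I_D R_D = 2.54 − 0.688 × 6.38 = -1.85 V.
But -1.85 V < V_ov = 0.61 V, so the device is actually in triode.
In triode I_D = k_n[V_ov V_DS − ½ V_DS²] and I_D = (V_DD − V_DS)/R_D. Equating: 11.8 V_DS² − 15.4 V_DS + 2.54 = 0, giving V_DS = 0.194 V (the root below V_ov).
I_D = (2.54 − 0.194) / 6.38 = 0.368 mA.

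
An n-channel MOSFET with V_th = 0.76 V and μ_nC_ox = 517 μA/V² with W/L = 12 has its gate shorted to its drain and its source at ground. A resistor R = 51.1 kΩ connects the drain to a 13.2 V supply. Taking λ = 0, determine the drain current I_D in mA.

I_D = 0.238 mA

With gate tied to drain, V_GS = V_DS ≥ V_GS − V_th, so the device is in saturation.
k_n = μ_nC_ox · (W/L) = 6.204 mA/V².
KCL at the drain: ½ k_n (V_GS − V_th)² = (V_DD − V_GS)/R.
Let x = V_GS − 0.76. Then 159 x² + x − 12.44 = 0, giving x = 0.277 V (positive root), so V_GS = 1.04 V.
I_D = (V_DD − V_GS)/R = (13.2 − 1.04) / 51.1 = 0.238 mA.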